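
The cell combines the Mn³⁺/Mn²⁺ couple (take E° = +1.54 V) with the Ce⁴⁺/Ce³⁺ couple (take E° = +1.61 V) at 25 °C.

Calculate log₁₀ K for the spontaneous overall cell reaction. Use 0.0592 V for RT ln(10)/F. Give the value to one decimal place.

1.2

Cathode: Ce⁴⁺/Ce³⁺; anode: Mn³⁺/Mn²⁺. E°cell = +0.07 V, n = 1.
log K = nE°cell / 0.0592 = (1)(+0.07) / 0.0592 = 1.2.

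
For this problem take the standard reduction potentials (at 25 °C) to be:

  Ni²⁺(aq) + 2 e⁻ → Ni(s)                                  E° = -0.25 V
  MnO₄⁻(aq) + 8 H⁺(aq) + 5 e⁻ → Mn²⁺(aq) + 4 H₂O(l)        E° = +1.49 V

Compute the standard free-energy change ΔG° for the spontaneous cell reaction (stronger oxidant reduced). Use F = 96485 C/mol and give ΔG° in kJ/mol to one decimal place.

MnO₄⁻/Mn²⁺ (E° = +1.49 V) is the cathode; Ni²⁺/Ni (E° = -0.25 V) is the anode, so E°cell = +1.74 V.
Balancing electrons gives n = 10 (lcm of 5 and 2).
ΔG° = −nFE° = −(10)(96485)(+1.74) = -1,678,839 J = -1678.8 kJ/mol.

-1678.8 kJ/mol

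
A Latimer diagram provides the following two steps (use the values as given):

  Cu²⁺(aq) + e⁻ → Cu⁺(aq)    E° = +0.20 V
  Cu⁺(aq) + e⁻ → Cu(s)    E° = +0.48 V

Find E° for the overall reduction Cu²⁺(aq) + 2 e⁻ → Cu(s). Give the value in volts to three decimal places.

+0.340 V

Adding the free-energy changes (−nFE°) of the two steps gives −n₃FE°₃ = −n₁FE°₁ − n₂FE°₂.
E°₃ = (1×+0.20 + 1×+0.48) / 2 = (+0.680) / 2 = +0.340 V.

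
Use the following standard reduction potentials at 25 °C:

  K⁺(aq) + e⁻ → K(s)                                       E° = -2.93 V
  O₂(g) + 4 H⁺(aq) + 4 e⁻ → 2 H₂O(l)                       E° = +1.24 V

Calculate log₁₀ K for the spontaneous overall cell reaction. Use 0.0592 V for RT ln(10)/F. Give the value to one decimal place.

Cathode: O₂/H₂O; anode: K⁺/K. E°cell = +4.17 V, n = 4.
log K = nE°cell / 0.0592 = (4)(+4.17) / 0.0592 = 281.8.

281.8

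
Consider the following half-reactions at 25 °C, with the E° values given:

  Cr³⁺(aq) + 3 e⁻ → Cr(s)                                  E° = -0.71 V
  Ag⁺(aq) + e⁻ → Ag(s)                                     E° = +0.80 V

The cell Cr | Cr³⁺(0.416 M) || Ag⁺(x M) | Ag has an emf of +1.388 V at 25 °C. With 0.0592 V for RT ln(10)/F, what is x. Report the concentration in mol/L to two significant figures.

Ag⁺/Ag is the cathode, Cr³⁺/Cr the anode: E°cell = +1.51 V, n = 3.
Overall reaction: 3 Ag⁺(aq) + Cr(s) → 3 Ag(s) + Cr³⁺(aq); Q = [Cr³⁺]^1/[Ag⁺]^3.
From E = E° − (0.0592/n) log Q: log Q = (E° − E)·n/0.0592 = (+1.51 − (+1.388))·3/0.0592 = 6.1824.
So 3·log[Ag⁺] = 1·log(0.416) − log Q = -0.3809 − (6.1824) = -6.5633; log[Ag⁺] = -6.5633 / 3 = -2.1878; [Ag⁺] = 10^(-2.1878) ≈ 0.0065 M.

0.0065 M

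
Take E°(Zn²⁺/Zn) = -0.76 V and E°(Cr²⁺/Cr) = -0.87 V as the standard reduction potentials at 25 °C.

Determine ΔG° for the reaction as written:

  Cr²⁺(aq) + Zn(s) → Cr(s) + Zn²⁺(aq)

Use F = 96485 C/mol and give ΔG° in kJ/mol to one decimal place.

+21.2 kJ/mol

As written, Cr²⁺/Cr is reduced (cathode) and Zn²⁺/Zn is oxidised (anode), so E°cell = (-0.87) − (-0.76) = -0.11 V.
Balancing electrons gives n = 2.
ΔG° = −nFE° = −(2)(96485)(-0.11) = 21,227 J = +21.2 kJ/mol.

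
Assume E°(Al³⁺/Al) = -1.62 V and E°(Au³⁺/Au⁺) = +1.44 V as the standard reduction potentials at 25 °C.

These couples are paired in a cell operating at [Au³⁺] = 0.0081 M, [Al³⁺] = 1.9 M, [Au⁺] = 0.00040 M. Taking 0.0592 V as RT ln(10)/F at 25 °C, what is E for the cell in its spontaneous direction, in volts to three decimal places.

+3.093 V

Au³⁺/Au⁺ is the cathode (higher E°), Al³⁺/Al the anode: E°cell = +1.44 − (-1.62) = +3.06 V, n = 6.
Overall: 3 Au³⁺(aq) + 2 Al(s) → 3 Au⁺(aq) + 2 Al³⁺(aq)
Q = [Au⁺]^3·[Al³⁺]^2 / ([Au³⁺]^3); log Q = -3.362.
E = E° − (0.0592/n) log Q = +3.06 − (0.0592/6)(-3.362) = +3.093 V.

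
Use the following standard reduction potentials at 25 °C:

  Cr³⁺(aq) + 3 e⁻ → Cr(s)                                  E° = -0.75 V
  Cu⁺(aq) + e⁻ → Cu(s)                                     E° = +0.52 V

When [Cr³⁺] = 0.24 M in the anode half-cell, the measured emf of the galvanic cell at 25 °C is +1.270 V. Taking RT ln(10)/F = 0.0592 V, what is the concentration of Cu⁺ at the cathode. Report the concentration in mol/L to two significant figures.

0.62 M

Cu⁺/Cu is the cathode, Cr³⁺/Cr the anode: E°cell = +1.27 V, n = 3.
Overall reaction: 3 Cu⁺(aq) + Cr(s) → 3 Cu(s) + Cr³⁺(aq); Q = [Cr³⁺]^1/[Cu⁺]^3.
From E = E° − (0.0592/n) log Q: log Q = (E° − E)·n/0.0592 = (+1.27 − (+1.270))·3/0.0592 = 0.0000.
So 3·log[Cu⁺] = 1·log(0.24) − log Q = -0.6198 − (0.0000) = -0.6198; log[Cu⁺] = -0.6198 / 3 = -0.2066; [Cu⁺] = 10^(-0.2066) ≈ 0.62 M.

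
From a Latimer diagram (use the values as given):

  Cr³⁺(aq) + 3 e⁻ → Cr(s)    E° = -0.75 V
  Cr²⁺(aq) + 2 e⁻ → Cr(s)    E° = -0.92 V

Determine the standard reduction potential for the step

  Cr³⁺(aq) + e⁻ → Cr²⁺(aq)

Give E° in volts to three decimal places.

-0.410 V

Sequential free energies add, so n₃E°₃ = n₁E°₁ + n₂E°₂.
With n₃ = 3, and the known step contributing 2×(-0.92) V, the unknown satisfies 1·E° = 3×(-0.75) − 2×(-0.92) = -0.410.
E° = -0.410 / 1 = -0.410 V.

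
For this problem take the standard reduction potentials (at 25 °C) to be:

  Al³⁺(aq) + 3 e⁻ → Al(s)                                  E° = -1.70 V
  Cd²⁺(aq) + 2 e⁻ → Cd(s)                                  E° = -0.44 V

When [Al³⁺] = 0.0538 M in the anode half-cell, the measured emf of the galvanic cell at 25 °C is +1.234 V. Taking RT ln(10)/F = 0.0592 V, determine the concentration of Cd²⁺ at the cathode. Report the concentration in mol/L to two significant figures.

Cd²⁺/Cd is the cathode, Al³⁺/Al the anode: E°cell = +1.26 V, n = 6.
Overall reaction: 3 Cd²⁺(aq) + 2 Al(s) → 3 Cd(s) + 2 Al³⁺(aq); Q = [Al³⁺]^2/[Cd²⁺]^3.
From E = E° − (0.0592/n) log Q: log Q = (E° − E)·n/0.0592 = (+1.26 − (+1.234))·6/0.0592 = 2.6351.
So 3·log[Cd²⁺] = 2·log(0.0538) − log Q = -2.5384 − (2.6351) = -5.1735; log[Cd²⁺] = -5.1735 / 3 = -1.7245; [Cd²⁺] = 10^(-1.7245) ≈ 0.019 M.

0.019 M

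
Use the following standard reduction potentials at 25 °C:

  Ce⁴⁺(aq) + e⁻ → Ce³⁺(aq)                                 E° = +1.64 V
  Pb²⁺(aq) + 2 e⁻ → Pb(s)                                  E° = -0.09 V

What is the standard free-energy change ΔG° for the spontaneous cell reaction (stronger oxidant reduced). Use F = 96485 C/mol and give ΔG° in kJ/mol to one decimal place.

Ce⁴⁺/Ce³⁺ (E° = +1.64 V) is the cathode; Pb²⁺/Pb (E° = -0.09 V) is the anode, so E°cell = +1.73 V.
Balancing electrons gives n = 2 (lcm of 1 and 2).
ΔG° = −nFE° = −(2)(96485)(+1.73) = -333,838 J = -333.8 kJ/mol.

-333.8 kJ/mol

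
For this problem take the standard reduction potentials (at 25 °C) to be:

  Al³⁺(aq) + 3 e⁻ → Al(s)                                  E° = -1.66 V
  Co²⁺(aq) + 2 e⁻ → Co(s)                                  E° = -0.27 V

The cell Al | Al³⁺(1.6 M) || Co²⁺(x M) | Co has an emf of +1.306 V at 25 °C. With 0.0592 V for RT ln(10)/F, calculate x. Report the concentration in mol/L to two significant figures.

Co²⁺/Co is the cathode, Al³⁺/Al the anode: E°cell = +1.39 V, n = 6.
Overall reaction: 3 Co²⁺(aq) + 2 Al(s) → 3 Co(s) + 2 Al³⁺(aq); Q = [Al³⁺]^2/[Co²⁺]^3.
From E = E° − (0.0592/n) log Q: log Q = (E° − E)·n/0.0592 = (+1.39 − (+1.306))·6/0.0592 = 8.5135.
So 3·log[Co²⁺] = 2·log(1.6) − log Q = 0.4082 − (8.5135) = -8.1053; log[Co²⁺] = -8.1053 / 3 = -2.7018; [Co²⁺] = 10^(-2.7018) ≈ 0.0020 M.

0.0020 M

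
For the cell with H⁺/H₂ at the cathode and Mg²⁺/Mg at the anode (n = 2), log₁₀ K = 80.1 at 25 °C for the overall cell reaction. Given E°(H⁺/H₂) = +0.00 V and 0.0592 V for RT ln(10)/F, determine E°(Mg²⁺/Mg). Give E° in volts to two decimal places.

E°cell = (0.0592/n)·log K = (0.0592/2)(80.1) = +2.371 V.
Since H⁺/H₂ is the cathode and Mg²⁺/Mg the anode, E°cell = E°(H⁺/H₂) − E°(Mg²⁺/Mg).
So E°(Mg²⁺/Mg) = E°(H⁺/H₂) − E°cell = (+0.00) − (+2.371) = -2.37 V.

-2.37 V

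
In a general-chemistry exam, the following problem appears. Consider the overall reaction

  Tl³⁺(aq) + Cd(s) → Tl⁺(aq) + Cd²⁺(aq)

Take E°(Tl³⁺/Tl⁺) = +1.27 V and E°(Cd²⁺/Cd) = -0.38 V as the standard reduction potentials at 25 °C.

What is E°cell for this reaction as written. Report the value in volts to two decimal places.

+1.65 V

The Tl³⁺/Tl⁺ couple has the higher reduction potential, so it is the cathode; Cd²⁺/Cd is oxidised at the anode.
E°cell = E°(cathode) − E°(anode) = (+1.27) − (-0.38) = +1.65 V.
Since E°cell > 0, the reaction is spontaneous under standard conditions.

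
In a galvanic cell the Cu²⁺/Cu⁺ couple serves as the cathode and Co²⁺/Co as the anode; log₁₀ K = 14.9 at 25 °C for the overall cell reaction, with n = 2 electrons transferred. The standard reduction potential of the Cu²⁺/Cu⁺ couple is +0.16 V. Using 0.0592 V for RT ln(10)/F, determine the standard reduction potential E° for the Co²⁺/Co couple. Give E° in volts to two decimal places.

E°cell = (0.0592/n)·log K = (0.0592/2)(14.9) = +0.441 V.
Since Cu²⁺/Cu⁺ is the cathode and Co²⁺/Co the anode, E°cell = E°(Cu²⁺/Cu⁺) − E°(Co²⁺/Co).
So E°(Co²⁺/Co) = E°(Cu²⁺/Cu⁺) − E°cell = (+0.16) − (+0.441) = -0.28 V.

-0.28 V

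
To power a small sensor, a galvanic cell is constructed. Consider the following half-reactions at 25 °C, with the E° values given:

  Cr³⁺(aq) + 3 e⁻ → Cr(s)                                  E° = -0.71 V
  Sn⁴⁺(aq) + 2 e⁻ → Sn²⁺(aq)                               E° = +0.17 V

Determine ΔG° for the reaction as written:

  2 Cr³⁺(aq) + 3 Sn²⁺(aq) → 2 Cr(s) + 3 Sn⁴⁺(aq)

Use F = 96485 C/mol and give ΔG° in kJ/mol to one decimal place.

+509.4 kJ/mol

As written, Cr³⁺/Cr is reduced (cathode) and Sn⁴⁺/Sn²⁺ is oxidised (anode), so E°cell = (-0.71) − (+0.17) = -0.88 V.
Balancing electrons gives n = 6.
ΔG° = −nFE° = −(6)(96485)(-0.88) = 509,441 J = +509.4 kJ/mol.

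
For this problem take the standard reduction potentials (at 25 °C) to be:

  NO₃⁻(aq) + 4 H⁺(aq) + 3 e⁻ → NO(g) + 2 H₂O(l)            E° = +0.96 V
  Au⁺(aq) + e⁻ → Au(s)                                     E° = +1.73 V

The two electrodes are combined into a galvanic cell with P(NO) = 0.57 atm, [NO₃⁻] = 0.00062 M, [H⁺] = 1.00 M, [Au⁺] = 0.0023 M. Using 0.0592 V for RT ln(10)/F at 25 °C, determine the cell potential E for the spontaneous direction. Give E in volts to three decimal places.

Au⁺/Au is the cathode (higher E°), NO₃⁻/NO the anode: E°cell = +1.73 − (+0.96) = +0.77 V, n = 3.
Overall: 3 Au⁺(aq) + NO(g) + 2 H₂O(l) → 3 Au(s) + NO₃⁻(aq) + 4 H⁺(aq)
Q = [NO₃⁻]·[H⁺]^4 / ([Au⁺]^3·P(NO)); log Q = 4.951.
E = E° − (0.0592/n) log Q = +0.77 − (0.0592/3)(4.951) = +0.672 V.

+0.672 V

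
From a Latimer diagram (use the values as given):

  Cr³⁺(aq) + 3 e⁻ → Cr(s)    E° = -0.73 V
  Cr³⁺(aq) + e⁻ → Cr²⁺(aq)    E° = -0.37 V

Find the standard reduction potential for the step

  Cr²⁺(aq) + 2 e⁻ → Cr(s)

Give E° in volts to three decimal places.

Sequential free energies add, so n₃E°₃ = n₁E°₁ + n₂E°₂.
With n₃ = 3, and the known step contributing 1×(-0.37) V, the unknown satisfies 2·E° = 3×(-0.73) − 1×(-0.37) = -1.820.
E° = -1.820 / 2 = -0.910 V.

-0.910 V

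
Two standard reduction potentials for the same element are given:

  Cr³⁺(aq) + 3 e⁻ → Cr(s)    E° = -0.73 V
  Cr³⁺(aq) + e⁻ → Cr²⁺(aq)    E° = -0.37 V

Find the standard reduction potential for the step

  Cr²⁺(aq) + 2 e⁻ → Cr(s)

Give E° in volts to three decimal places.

Sequential free energies add, so n₃E°₃ = n₁E°₁ + n₂E°₂.
With n₃ = 3, and the known step contributing 1×(-0.37) V, the unknown satisfies 2·E° = 3×(-0.73) − 1×(-0.37) = -1.820.
E° = -1.820 / 2 = -0.910 V.

-0.910 V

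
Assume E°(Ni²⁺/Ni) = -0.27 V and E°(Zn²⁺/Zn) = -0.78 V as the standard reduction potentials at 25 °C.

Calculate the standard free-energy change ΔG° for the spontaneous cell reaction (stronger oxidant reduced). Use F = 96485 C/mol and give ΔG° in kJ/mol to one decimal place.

-98.4 kJ/mol

Ni²⁺/Ni (E° = -0.27 V) is the cathode; Zn²⁺/Zn (E° = -0.78 V) is the anode, so E°cell = +0.51 V.
Balancing electrons gives n = 2 (lcm of 2 and 2).
ΔG° = −nFE° = −(2)(96485)(+0.51) = -98,415 J = -98.4 kJ/mol.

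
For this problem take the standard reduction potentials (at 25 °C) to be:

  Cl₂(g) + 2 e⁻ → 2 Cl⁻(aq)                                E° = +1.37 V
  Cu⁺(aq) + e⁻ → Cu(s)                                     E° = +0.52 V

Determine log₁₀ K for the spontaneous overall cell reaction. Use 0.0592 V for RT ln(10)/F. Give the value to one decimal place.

Cathode: Cl₂/Cl⁻; anode: Cu⁺/Cu. E°cell = +0.85 V, n = 2.
log K = nE°cell / 0.0592 = (2)(+0.85) / 0.0592 = 28.7.

28.7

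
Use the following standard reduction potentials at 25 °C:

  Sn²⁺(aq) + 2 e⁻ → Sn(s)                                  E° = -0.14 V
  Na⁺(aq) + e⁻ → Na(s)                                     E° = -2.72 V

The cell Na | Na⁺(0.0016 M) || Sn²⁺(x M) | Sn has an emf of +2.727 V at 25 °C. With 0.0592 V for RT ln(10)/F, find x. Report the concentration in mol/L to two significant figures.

Sn²⁺/Sn is the cathode, Na⁺/Na the anode: E°cell = +2.58 V, n = 2.
Overall reaction: Sn²⁺(aq) + 2 Na(s) → Sn(s) + 2 Na⁺(aq); Q = [Na⁺]^2/[Sn²⁺]^1.
From E = E° − (0.0592/n) log Q: log Q = (E° − E)·n/0.0592 = (+2.58 − (+2.727))·2/0.0592 = -4.9662.
So 1·log[Sn²⁺] = 2·log(0.0016) − log Q = -5.5918 − (-4.9662) = -0.6256; [Sn²⁺] = 10^(-0.6256) ≈ 0.24 M.

0.24 M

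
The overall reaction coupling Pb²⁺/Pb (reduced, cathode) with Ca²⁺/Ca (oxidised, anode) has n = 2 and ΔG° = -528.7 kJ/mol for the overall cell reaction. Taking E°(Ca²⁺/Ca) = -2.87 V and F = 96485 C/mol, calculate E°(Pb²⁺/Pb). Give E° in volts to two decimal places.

-0.13 V

E°cell = −ΔG°/(nF) = −(-528.7×10³)/((2)(96485)) = +2.740 V.
Since Pb²⁺/Pb is the cathode and Ca²⁺/Ca the anode, E°cell = E°(Pb²⁺/Pb) − E°(Ca²⁺/Ca).
So E°(Pb²⁺/Pb) = E°cell + E°(Ca²⁺/Ca) = +2.740 + (-2.87) = -0.13 V.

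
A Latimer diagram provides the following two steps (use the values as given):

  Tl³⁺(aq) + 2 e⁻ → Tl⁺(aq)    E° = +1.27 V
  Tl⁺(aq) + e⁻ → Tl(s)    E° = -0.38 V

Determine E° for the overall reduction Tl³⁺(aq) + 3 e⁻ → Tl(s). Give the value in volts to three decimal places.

Since ΔG° = −nFE° is additive over sequential reductions, n₃E°₃ = n₁E°₁ + n₂E°₂.
E°₃ = (2×+1.27 + 1×-0.38) / 3 = (+2.160) / 3 = +0.720 V.

+0.720 V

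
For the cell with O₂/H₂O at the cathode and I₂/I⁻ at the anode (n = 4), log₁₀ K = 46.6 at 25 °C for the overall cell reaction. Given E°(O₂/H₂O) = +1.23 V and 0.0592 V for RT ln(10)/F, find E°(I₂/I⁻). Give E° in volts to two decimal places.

E°cell = (0.0592/n)·log K = (0.0592/4)(46.6) = +0.690 V.
Since O₂/H₂O is the cathode and I₂/I⁻ the anode, E°cell = E°(O₂/H₂O) − E°(I₂/I⁻).
So E°(I₂/I⁻) = E°(O₂/H₂O) − E°cell = (+1.23) − (+0.690) = +0.54 V.

+0.54 V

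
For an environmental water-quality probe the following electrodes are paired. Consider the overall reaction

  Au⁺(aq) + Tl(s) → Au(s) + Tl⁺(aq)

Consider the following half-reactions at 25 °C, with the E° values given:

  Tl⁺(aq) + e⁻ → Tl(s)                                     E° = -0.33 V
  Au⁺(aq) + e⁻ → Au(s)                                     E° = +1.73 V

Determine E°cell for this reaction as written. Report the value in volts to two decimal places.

The Au⁺/Au couple has the higher reduction potential, so it is the cathode; Tl⁺/Tl is oxidised at the anode.
E°cell = E°(cathode) − E°(anode) = (+1.73) − (-0.33) = +2.06 V.

+2.06 V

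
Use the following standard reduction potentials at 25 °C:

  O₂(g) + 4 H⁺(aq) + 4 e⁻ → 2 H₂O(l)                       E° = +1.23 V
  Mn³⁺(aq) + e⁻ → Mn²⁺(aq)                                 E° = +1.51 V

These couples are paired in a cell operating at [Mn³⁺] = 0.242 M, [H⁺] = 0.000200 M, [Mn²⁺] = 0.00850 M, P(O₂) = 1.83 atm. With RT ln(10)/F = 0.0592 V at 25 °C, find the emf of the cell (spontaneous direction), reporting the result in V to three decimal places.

+0.581 V

Mn³⁺/Mn²⁺ is the cathode (higher E°), O₂/H₂O the anode: E°cell = +1.51 − (+1.23) = +0.28 V, n = 4.
Overall: 4 Mn³⁺(aq) + 2 H₂O(l) → 4 Mn²⁺(aq) + O₂(g) + 4 H⁺(aq)
Q = [Mn²⁺]^4·P(O₂)·[H⁺]^4 / ([Mn³⁺]^4); log Q = -20.351.
E = E° − (0.0592/n) log Q = +0.28 − (0.0592/4)(-20.351) = +0.581 V.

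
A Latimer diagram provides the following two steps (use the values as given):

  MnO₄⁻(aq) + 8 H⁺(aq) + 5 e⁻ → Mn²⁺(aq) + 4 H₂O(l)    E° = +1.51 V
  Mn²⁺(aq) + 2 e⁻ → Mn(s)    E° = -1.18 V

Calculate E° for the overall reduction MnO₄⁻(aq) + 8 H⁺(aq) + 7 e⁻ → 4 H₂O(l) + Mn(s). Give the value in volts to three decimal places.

Adding the free-energy changes (−nFE°) of the two steps gives −n₃FE°₃ = −n₁FE°₁ − n₂FE°₂.
E°₃ = (5×+1.51 + 2×-1.18) / 7 = (+5.190) / 7 = +0.741 V.

+0.741 V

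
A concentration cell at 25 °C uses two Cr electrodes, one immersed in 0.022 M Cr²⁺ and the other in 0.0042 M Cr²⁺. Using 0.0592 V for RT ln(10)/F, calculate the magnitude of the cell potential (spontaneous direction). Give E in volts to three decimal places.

+0.021 V

For a concentration cell E°cell = 0. The 0.022 M side is the cathode (reduction is favoured where [Cr²⁺] is higher).
With n = 2, E = −(0.0592/2) log([Cr²⁺]ₐₙ/[Cr²⁺]꜀ₐₜ) = −(0.0592/2) log(0.0042/0.022) = −(0.0592/2)(-0.719) = +0.021 V.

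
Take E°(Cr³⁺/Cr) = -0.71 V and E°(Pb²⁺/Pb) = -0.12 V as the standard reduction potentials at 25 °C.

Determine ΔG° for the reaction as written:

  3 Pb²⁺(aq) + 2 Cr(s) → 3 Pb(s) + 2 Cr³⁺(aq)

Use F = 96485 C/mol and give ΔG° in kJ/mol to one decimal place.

-341.6 kJ/mol

As written, Pb²⁺/Pb is reduced (cathode) and Cr³⁺/Cr is oxidised (anode), so E°cell = (-0.12) − (-0.71) = +0.59 V.
Balancing electrons gives n = 6.
ΔG° = −nFE° = −(6)(96485)(+0.59) = -341,557 J = -341.6 kJ/mol.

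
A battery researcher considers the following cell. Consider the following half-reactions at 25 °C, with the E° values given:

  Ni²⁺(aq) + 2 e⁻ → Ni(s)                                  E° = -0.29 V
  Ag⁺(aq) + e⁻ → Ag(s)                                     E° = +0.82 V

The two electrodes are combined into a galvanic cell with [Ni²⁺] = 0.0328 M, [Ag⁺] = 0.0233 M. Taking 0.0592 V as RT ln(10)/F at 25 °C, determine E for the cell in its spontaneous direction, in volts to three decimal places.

+1.057 V

Ag⁺/Ag is the cathode (higher E°), Ni²⁺/Ni the anode: E°cell = +0.82 − (-0.29) = +1.11 V, n = 2.
Overall: 2 Ag⁺(aq) + Ni(s) → 2 Ag(s) + Ni²⁺(aq)
Q = [Ni²⁺] / ([Ag⁺]^2); log Q = 1.781.
E = E° − (0.0592/n) log Q = +1.11 − (0.0592/2)(1.781) = +1.057 V.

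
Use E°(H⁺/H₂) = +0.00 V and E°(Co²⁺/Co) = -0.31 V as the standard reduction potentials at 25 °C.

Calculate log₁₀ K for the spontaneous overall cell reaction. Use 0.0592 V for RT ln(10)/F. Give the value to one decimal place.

10.5

Cathode: H⁺/H₂; anode: Co²⁺/Co. E°cell = +0.31 V, n = 2.
log K = nE°cell / 0.0592 = (2)(+0.31) / 0.0592 = 10.5.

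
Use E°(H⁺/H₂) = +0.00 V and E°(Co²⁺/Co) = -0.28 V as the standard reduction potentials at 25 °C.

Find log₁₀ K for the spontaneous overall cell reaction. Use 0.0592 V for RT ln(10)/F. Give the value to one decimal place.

9.5

Cathode: H⁺/H₂; anode: Co²⁺/Co. E°cell = +0.28 V, n = 2.
log K = nE°cell / 0.0592 = (2)(+0.28) / 0.0592 = 9.5.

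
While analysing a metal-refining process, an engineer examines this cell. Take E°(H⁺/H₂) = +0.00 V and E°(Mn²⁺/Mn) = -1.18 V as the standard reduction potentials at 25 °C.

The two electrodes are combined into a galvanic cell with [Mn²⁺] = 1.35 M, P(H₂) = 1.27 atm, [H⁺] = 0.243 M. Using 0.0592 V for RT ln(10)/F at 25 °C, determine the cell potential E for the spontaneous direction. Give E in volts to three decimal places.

+1.137 V

H⁺/H₂ is the cathode (higher E°), Mn²⁺/Mn the anode: E°cell = +0.00 − (-1.18) = +1.18 V, n = 2.
Overall: 2 H⁺(aq) + Mn(s) → H₂(g) + Mn²⁺(aq)
Q = P(H₂)·[Mn²⁺] / ([H⁺]^2); log Q = 1.463.
E = E° − (0.0592/n) log Q = +1.18 − (0.0592/2)(1.463) = +1.137 V.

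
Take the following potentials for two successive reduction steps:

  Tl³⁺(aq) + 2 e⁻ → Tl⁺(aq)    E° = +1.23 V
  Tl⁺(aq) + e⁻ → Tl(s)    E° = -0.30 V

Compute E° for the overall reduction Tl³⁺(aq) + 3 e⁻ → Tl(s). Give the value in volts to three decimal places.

+0.720 V

Adding the free-energy changes (−nFE°) of the two steps gives −n₃FE°₃ = −n₁FE°₁ − n₂FE°₂.
E°₃ = (2×+1.23 + 1×-0.30) / 3 = (+2.160) / 3 = +0.720 V.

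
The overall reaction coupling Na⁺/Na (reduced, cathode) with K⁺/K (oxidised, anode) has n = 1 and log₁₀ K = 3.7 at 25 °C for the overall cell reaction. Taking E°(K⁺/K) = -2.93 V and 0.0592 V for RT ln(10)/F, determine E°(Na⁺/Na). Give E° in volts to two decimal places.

E°cell = (0.0592/n)·log K = (0.0592/1)(3.7) = +0.219 V.
Since Na⁺/Na is the cathode and K⁺/K the anode, E°cell = E°(Na⁺/Na) − E°(K⁺/K).
So E°(Na⁺/Na) = E°cell + E°(K⁺/K) = +0.219 + (-2.93) = -2.71 V.

-2.71 V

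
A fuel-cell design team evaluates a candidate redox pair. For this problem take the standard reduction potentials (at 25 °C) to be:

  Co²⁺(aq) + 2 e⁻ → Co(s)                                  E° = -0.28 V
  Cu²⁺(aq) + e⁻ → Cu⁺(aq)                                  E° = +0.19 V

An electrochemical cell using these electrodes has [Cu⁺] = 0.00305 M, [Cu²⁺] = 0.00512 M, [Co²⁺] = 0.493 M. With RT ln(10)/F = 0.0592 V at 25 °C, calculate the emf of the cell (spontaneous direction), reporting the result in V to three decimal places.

Cu²⁺/Cu⁺ is the cathode (higher E°), Co²⁺/Co the anode: E°cell = +0.19 − (-0.28) = +0.47 V, n = 2.
Overall: 2 Cu²⁺(aq) + Co(s) → 2 Cu⁺(aq) + Co²⁺(aq)
Q = [Cu⁺]^2·[Co²⁺] / ([Cu²⁺]^2); log Q = -0.757.
E = E° − (0.0592/n) log Q = +0.47 − (0.0592/2)(-0.757) = +0.492 V.

+0.492 V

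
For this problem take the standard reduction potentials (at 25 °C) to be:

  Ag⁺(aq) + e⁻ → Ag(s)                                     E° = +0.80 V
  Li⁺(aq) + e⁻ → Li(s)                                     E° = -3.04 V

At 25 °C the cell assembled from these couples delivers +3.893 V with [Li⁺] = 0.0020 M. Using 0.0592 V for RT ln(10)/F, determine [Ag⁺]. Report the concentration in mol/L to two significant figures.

0.016 M

Ag⁺/Ag is the cathode, Li⁺/Li the anode: E°cell = +3.84 V, n = 1.
Overall reaction: Ag⁺(aq) + Li(s) → Ag(s) + Li⁺(aq); Q = [Li⁺]^1/[Ag⁺]^1.
From E = E° − (0.0592/n) log Q: log Q = (E° − E)·n/0.0592 = (+3.84 − (+3.893))·1/0.0592 = -0.8953.
So 1·log[Ag⁺] = 1·log(0.002) − log Q = -2.6990 − (-0.8953) = -1.8037; [Ag⁺] = 10^(-1.8037) ≈ 0.016 M.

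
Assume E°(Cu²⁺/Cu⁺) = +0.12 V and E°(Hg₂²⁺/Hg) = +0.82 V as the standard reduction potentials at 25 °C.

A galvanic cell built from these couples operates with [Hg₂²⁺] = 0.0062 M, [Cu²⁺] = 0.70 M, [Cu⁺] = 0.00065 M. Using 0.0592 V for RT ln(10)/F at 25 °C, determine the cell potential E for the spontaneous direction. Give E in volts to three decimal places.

Hg₂²⁺/Hg is the cathode (higher E°), Cu²⁺/Cu⁺ the anode: E°cell = +0.82 − (+0.12) = +0.70 V, n = 2.
Overall: Hg₂²⁺(aq) + 2 Cu⁺(aq) → 2 Hg(l) + 2 Cu²⁺(aq)
Q = [Cu²⁺]^2 / ([Hg₂²⁺]·[Cu⁺]^2); log Q = 8.272.
E = E° − (0.0592/n) log Q = +0.70 − (0.0592/2)(8.272) = +0.455 V.

+0.455 V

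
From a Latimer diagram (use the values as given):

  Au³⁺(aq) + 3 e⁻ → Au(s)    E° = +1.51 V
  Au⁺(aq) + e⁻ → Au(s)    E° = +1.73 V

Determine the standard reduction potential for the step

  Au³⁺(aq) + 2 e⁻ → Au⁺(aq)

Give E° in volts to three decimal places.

Sequential free energies add, so n₃E°₃ = n₁E°₁ + n₂E°₂.
With n₃ = 3, and the known step contributing 1×(+1.73) V, the unknown satisfies 2·E° = 3×(+1.51) − 1×(+1.73) = +2.800.
E° = +2.800 / 2 = +1.400 V.

+1.400 V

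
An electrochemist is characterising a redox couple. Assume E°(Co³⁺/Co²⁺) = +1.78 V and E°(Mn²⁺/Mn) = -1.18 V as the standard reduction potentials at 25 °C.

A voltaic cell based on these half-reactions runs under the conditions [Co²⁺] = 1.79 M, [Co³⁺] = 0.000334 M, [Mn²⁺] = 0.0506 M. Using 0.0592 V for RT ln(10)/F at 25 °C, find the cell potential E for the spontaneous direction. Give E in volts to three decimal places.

+2.778 V

Co³⁺/Co²⁺ is the cathode (higher E°), Mn²⁺/Mn the anode: E°cell = +1.78 − (-1.18) = +2.96 V, n = 2.
Overall: 2 Co³⁺(aq) + Mn(s) → 2 Co²⁺(aq) + Mn²⁺(aq)
Q = [Co²⁺]^2·[Mn²⁺] / ([Co³⁺]^2); log Q = 6.162.
E = E° − (0.0592/n) log Q = +2.96 − (0.0592/2)(6.162) = +2.778 V.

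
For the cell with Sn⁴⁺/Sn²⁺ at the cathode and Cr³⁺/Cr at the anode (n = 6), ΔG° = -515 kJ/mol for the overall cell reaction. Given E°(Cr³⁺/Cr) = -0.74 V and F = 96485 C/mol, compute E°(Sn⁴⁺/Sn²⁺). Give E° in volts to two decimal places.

+0.15 V

E°cell = −ΔG°/(nF) = −(-515×10³)/((6)(96485)) = +0.890 V.
Since Sn⁴⁺/Sn²⁺ is the cathode and Cr³⁺/Cr the anode, E°cell = E°(Sn⁴⁺/Sn²⁺) − E°(Cr³⁺/Cr).
So E°(Sn⁴⁺/Sn²⁺) = E°cell + E°(Cr³⁺/Cr) = +0.890 + (-0.74) = +0.15 V.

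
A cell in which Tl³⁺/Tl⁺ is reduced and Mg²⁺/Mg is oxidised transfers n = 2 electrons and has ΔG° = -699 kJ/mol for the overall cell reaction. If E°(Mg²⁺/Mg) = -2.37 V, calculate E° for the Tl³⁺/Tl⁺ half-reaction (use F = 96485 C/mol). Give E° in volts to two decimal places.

+1.25 V

E°cell = −ΔG°/(nF) = −(-699×10³)/((2)(96485)) = +3.622 V.
Since Tl³⁺/Tl⁺ is the cathode and Mg²⁺/Mg the anode, E°cell = E°(Tl³⁺/Tl⁺) − E°(Mg²⁺/Mg).
So E°(Tl³⁺/Tl⁺) = E°cell + E°(Mg²⁺/Mg) = +3.622 + (-2.37) = +1.25 V.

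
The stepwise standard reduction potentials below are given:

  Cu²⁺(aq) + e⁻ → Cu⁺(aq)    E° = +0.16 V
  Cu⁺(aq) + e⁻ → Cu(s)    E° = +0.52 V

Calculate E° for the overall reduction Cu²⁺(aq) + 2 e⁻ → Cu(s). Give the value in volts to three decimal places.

Standard free energies of sequential steps add: ΔG°₃ = ΔG°₁ + ΔG°₂, so n₃E°₃ = n₁E°₁ + n₂E°₂.
E°₃ = (1×+0.16 + 1×+0.52) / 2 = (+0.680) / 2 = +0.340 V.

+0.340 V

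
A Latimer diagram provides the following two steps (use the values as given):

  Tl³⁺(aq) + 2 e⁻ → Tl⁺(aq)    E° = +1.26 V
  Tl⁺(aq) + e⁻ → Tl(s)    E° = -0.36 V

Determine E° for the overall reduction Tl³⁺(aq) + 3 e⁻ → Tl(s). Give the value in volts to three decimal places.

Adding the free-energy changes (−nFE°) of the two steps gives −n₃FE°₃ = −n₁FE°₁ − n₂FE°₂.
E°₃ = (2×+1.26 + 1×-0.36) / 3 = (+2.160) / 3 = +0.720 V.

+0.720 V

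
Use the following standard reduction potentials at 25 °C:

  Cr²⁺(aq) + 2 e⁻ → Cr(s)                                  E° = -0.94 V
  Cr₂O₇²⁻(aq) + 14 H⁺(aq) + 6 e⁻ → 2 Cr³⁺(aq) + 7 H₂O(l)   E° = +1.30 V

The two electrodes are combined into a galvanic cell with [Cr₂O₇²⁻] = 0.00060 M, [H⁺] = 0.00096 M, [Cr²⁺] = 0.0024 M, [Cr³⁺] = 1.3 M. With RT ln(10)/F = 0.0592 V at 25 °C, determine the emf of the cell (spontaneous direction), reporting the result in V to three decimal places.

Cr₂O₇²⁻/Cr³⁺ is the cathode (higher E°), Cr²⁺/Cr the anode: E°cell = +1.30 − (-0.94) = +2.24 V, n = 6.
Overall: Cr₂O₇²⁻(aq) + 14 H⁺(aq) + 3 Cr(s) → 2 Cr³⁺(aq) + 7 H₂O(l) + 3 Cr²⁺(aq)
Q = [Cr³⁺]^2·[Cr²⁺]^3 / ([Cr₂O₇²⁻]·[H⁺]^14); log Q = 37.839.
E = E° − (0.0592/n) log Q = +2.24 − (0.0592/6)(37.839) = +1.867 V.

+1.867 V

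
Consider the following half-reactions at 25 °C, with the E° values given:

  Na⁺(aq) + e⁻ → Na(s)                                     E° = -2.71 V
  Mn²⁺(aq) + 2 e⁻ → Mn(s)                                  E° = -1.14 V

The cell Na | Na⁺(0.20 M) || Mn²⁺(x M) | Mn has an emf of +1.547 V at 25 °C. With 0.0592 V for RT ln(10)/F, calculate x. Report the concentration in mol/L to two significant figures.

0.0067 M

Mn²⁺/Mn is the cathode, Na⁺/Na the anode: E°cell = +1.57 V, n = 2.
Overall reaction: Mn²⁺(aq) + 2 Na(s) → Mn(s) + 2 Na⁺(aq); Q = [Na⁺]^2/[Mn²⁺]^1.
From E = E° − (0.0592/n) log Q: log Q = (E° − E)·n/0.0592 = (+1.57 − (+1.547))·2/0.0592 = 0.7770.
So 1·log[Mn²⁺] = 2·log(0.2) − log Q = -1.3979 − (0.7770) = -2.1749; [Mn²⁺] = 10^(-2.1749) ≈ 0.0067 M.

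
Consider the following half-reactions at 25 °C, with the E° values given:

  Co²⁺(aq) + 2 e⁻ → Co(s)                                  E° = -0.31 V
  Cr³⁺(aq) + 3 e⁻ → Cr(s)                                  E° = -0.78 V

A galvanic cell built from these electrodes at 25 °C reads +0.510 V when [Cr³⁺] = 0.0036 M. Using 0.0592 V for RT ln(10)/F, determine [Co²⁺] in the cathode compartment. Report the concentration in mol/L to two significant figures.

0.53 M

Co²⁺/Co is the cathode, Cr³⁺/Cr the anode: E°cell = +0.47 V, n = 6.
Overall reaction: 3 Co²⁺(aq) + 2 Cr(s) → 3 Co(s) + 2 Cr³⁺(aq); Q = [Cr³⁺]^2/[Co²⁺]^3.
From E = E° − (0.0592/n) log Q: log Q = (E° − E)·n/0.0592 = (+0.47 − (+0.510))·6/0.0592 = -4.0541.
So 3·log[Co²⁺] = 2·log(0.0036) − log Q = -4.8874 − (-4.0541) = -0.8333; log[Co²⁺] = -0.8333 / 3 = -0.2778; [Co²⁺] = 10^(-0.2778) ≈ 0.53 M.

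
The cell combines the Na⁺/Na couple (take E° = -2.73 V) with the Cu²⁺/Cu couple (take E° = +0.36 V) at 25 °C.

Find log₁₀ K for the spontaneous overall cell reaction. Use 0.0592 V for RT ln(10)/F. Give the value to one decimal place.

104.4

Cathode: Cu²⁺/Cu; anode: Na⁺/Na. E°cell = +3.09 V, n = 2.
log K = nE°cell / 0.0592 = (2)(+3.09) / 0.0592 = 104.4.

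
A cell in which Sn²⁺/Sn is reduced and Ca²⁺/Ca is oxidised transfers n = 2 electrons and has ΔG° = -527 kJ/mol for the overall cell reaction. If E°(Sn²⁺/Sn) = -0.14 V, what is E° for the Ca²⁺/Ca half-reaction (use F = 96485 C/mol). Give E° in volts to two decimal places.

-2.87 V

E°cell = −ΔG°/(nF) = −(-527×10³)/((2)(96485)) = +2.731 V.
Since Sn²⁺/Sn is the cathode and Ca²⁺/Ca the anode, E°cell = E°(Sn²⁺/Sn) − E°(Ca²⁺/Ca).
So E°(Ca²⁺/Ca) = E°(Sn²⁺/Sn) − E°cell = (-0.14) − (+2.731) = -2.87 V.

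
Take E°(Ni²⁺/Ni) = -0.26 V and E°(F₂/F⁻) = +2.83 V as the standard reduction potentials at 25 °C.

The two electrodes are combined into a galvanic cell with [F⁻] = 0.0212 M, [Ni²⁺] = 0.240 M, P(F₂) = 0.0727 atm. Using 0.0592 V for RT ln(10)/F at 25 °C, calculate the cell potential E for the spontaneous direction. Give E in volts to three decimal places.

F₂/F⁻ is the cathode (higher E°), Ni²⁺/Ni the anode: E°cell = +2.83 − (-0.26) = +3.09 V, n = 2.
Overall: F₂(g) + Ni(s) → 2 F⁻(aq) + Ni²⁺(aq)
Q = [F⁻]^2·[Ni²⁺] / (P(F₂)); log Q = -2.829.
E = E° − (0.0592/n) log Q = +3.09 − (0.0592/2)(-2.829) = +3.174 V.

+3.174 V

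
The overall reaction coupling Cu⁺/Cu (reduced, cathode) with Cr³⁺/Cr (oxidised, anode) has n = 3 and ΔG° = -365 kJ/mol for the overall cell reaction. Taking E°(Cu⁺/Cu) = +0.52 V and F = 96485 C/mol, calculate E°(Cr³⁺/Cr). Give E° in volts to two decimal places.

E°cell = −ΔG°/(nF) = −(-365×10³)/((3)(96485)) = +1.261 V.
Since Cu⁺/Cu is the cathode and Cr³⁺/Cr the anode, E°cell = E°(Cu⁺/Cu) − E°(Cr³⁺/Cr).
So E°(Cr³⁺/Cr) = E°(Cu⁺/Cu) − E°cell = (+0.52) − (+1.261) = -0.74 V.

-0.74 V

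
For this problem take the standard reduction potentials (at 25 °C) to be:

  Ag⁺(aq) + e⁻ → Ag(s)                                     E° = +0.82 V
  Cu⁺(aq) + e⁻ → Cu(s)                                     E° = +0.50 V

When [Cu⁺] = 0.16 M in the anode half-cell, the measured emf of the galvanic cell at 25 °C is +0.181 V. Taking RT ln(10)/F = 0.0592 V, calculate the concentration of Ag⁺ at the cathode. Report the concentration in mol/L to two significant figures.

0.00072 M

Ag⁺/Ag is the cathode, Cu⁺/Cu the anode: E°cell = +0.32 V, n = 1.
Overall reaction: Ag⁺(aq) + Cu(s) → Ag(s) + Cu⁺(aq); Q = [Cu⁺]^1/[Ag⁺]^1.
From E = E° − (0.0592/n) log Q: log Q = (E° − E)·n/0.0592 = (+0.32 − (+0.181))·1/0.0592 = 2.3480.
So 1·log[Ag⁺] = 1·log(0.16) − log Q = -0.7959 − (2.3480) = -3.1439; [Ag⁺] = 10^(-3.1439) ≈ 0.00072 M.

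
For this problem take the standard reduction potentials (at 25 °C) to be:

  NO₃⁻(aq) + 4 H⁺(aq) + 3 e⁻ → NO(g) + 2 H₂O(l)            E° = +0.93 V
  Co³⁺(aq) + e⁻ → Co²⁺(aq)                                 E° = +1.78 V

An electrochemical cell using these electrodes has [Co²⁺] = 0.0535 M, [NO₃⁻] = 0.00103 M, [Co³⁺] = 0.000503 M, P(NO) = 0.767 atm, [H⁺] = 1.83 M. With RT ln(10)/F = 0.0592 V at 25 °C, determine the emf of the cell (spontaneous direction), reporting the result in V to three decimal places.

Co³⁺/Co²⁺ is the cathode (higher E°), NO₃⁻/NO the anode: E°cell = +1.78 − (+0.93) = +0.85 V, n = 3.
Overall: 3 Co³⁺(aq) + NO(g) + 2 H₂O(l) → 3 Co²⁺(aq) + NO₃⁻(aq) + 4 H⁺(aq)
Q = [Co²⁺]^3·[NO₃⁻]·[H⁺]^4 / ([Co³⁺]^3·P(NO)); log Q = 4.258.
E = E° − (0.0592/n) log Q = +0.85 − (0.0592/3)(4.258) = +0.766 V.

+0.766 V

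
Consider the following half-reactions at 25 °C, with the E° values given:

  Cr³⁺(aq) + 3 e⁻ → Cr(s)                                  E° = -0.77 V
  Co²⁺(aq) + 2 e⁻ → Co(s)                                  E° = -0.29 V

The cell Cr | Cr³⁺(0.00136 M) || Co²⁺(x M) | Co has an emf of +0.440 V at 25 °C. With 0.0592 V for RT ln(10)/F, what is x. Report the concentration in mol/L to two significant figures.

Co²⁺/Co is the cathode, Cr³⁺/Cr the anode: E°cell = +0.48 V, n = 6.
Overall reaction: 3 Co²⁺(aq) + 2 Cr(s) → 3 Co(s) + 2 Cr³⁺(aq); Q = [Cr³⁺]^2/[Co²⁺]^3.
From E = E° − (0.0592/n) log Q: log Q = (E° − E)·n/0.0592 = (+0.48 − (+0.440))·6/0.0592 = 4.0541.
So 3·log[Co²⁺] = 2·log(0.00136) − log Q = -5.7329 − (4.0541) = -9.7870; log[Co²⁺] = -9.7870 / 3 = -3.2623; [Co²⁺] = 10^(-3.2623) ≈ 0.00055 M.

0.00055 M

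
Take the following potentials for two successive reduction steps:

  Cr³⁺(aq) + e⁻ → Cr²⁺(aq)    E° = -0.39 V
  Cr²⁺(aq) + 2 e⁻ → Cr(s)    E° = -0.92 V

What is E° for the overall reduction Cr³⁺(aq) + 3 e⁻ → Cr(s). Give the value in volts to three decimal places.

Standard free energies of sequential steps add: ΔG°₃ = ΔG°₁ + ΔG°₂, so n₃E°₃ = n₁E°₁ + n₂E°₂.
E°₃ = (1×-0.39 + 2×-0.92) / 3 = (-2.230) / 3 = -0.743 V.

-0.743 V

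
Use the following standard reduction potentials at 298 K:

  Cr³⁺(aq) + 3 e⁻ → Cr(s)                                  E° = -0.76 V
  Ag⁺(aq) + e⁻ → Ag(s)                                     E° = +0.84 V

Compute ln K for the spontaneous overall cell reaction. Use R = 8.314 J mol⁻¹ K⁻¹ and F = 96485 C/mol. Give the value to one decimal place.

Cathode: Ag⁺/Ag; anode: Cr³⁺/Cr. E°cell = (+0.84) − (-0.76) = +1.60 V, with n = 3.
ΔG° = −nFE° = −RT ln K, so ln K = nFE°/(RT) = (3)(96485)(+1.60) / ((8.314)(298)) = 186.928.

186.9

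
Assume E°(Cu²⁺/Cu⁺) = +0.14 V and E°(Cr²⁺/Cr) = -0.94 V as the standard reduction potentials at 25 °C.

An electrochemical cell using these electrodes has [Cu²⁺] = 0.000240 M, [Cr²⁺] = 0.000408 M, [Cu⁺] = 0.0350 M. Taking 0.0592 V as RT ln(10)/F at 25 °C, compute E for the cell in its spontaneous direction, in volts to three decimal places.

Cu²⁺/Cu⁺ is the cathode (higher E°), Cr²⁺/Cr the anode: E°cell = +0.14 − (-0.94) = +1.08 V, n = 2.
Overall: 2 Cu²⁺(aq) + Cr(s) → 2 Cu⁺(aq) + Cr²⁺(aq)
Q = [Cu⁺]^2·[Cr²⁺] / ([Cu²⁺]^2); log Q = 0.938.
E = E° − (0.0592/n) log Q = +1.08 − (0.0592/2)(0.938) = +1.052 V.

+1.052 V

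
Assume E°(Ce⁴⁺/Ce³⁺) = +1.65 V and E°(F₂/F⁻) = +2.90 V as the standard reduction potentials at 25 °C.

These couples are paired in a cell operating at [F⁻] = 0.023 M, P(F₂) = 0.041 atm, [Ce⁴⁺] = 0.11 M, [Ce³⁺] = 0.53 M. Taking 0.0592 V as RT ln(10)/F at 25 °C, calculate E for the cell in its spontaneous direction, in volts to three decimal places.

F₂/F⁻ is the cathode (higher E°), Ce⁴⁺/Ce³⁺ the anode: E°cell = +2.90 − (+1.65) = +1.25 V, n = 2.
Overall: F₂(g) + 2 Ce³⁺(aq) → 2 F⁻(aq) + 2 Ce⁴⁺(aq)
Q = [F⁻]^2·[Ce⁴⁺]^2 / (P(F₂)·[Ce³⁺]^2); log Q = -3.255.
E = E° − (0.0592/n) log Q = +1.25 − (0.0592/2)(-3.255) = +1.346 V.

+1.346 V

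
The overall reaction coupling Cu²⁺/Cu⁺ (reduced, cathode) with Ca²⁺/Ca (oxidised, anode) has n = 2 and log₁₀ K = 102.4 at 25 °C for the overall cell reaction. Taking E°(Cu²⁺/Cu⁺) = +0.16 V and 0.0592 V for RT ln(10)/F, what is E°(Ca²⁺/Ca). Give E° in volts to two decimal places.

E°cell = (0.0592/n)·log K = (0.0592/2)(102.4) = +3.031 V.
Since Cu²⁺/Cu⁺ is the cathode and Ca²⁺/Ca the anode, E°cell = E°(Cu²⁺/Cu⁺) − E°(Ca²⁺/Ca).
So E°(Ca²⁺/Ca) = E°(Cu²⁺/Cu⁺) − E°cell = (+0.16) − (+3.031) = -2.87 V.

-2.87 V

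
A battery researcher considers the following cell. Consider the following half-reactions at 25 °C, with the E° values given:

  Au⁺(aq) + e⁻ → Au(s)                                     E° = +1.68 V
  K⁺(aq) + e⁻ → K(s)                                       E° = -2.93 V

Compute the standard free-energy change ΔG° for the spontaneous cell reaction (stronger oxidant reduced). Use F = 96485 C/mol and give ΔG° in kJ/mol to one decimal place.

Au⁺/Au (E° = +1.68 V) is the cathode; K⁺/K (E° = -2.93 V) is the anode, so E°cell = +4.61 V.
Balancing electrons gives n = 1 (lcm of 1 and 1).
ΔG° = −nFE° = −(1)(96485)(+4.61) = -444,796 J = -444.8 kJ/mol.

-444.8 kJ/mol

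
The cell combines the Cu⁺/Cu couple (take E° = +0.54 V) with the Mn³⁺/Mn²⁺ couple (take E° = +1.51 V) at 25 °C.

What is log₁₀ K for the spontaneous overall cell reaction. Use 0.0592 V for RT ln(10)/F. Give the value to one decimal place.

16.4

Cathode: Mn³⁺/Mn²⁺; anode: Cu⁺/Cu. E°cell = +0.97 V, n = 1.
log K = nE°cell / 0.0592 = (1)(+0.97) / 0.0592 = 16.4.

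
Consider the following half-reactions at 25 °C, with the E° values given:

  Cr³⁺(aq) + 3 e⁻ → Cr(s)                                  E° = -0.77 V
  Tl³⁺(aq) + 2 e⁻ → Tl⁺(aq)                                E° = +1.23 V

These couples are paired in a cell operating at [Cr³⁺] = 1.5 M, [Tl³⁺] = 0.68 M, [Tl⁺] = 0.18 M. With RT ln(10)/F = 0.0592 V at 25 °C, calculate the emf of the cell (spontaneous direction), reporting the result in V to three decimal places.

+2.014 V

Tl³⁺/Tl⁺ is the cathode (higher E°), Cr³⁺/Cr the anode: E°cell = +1.23 − (-0.77) = +2.00 V, n = 6.
Overall: 3 Tl³⁺(aq) + 2 Cr(s) → 3 Tl⁺(aq) + 2 Cr³⁺(aq)
Q = [Tl⁺]^3·[Cr³⁺]^2 / ([Tl³⁺]^3); log Q = -1.380.
E = E° − (0.0592/n) log Q = +2.00 − (0.0592/6)(-1.380) = +2.014 V.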